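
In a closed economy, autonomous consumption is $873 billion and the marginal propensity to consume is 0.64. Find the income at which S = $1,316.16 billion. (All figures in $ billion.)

S = Y − C = -873 + 0.36Y
-873 + 0.36Y = 1316.16, so 0.36Y = 2189.16 and Y = 6081

Y = 6081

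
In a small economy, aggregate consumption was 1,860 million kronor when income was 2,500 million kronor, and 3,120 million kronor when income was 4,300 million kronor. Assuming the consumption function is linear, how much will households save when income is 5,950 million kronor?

MPC = (3120 − 1860)/(4300 − 2500) = 1260/1800 = 0.7
a = 1860 − 0.7(2500) = 1860 − 1750 = 110
C = 110 + 0.7(5950) = 4275
S = 5950 − 4275 = 1675

S = 1675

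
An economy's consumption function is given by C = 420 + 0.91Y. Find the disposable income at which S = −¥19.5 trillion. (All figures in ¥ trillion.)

Y = 4450

S = Y − C = -420 + 0.09Y
-420 + 0.09Y = -19.5, so 0.09Y = 400.5 and Y = 4450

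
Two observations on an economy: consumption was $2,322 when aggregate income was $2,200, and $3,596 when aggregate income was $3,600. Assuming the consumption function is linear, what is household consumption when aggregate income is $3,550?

C = 3550.5

MPC = (3596 − 2322)/(3600 − 2200) = 1274/1400 = 0.91
a = 2322 − 0.91(2200) = 2322 − 2002 = 320
C = 320 + 0.91(3550) = 320 + 3230.5 = 3550.5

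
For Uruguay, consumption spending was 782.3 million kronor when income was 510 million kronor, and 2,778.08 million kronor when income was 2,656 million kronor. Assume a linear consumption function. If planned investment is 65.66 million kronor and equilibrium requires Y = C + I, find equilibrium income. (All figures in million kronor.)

Y = 5338

MPC = (2778.08 − 782.3)/(2656 − 510) = 1995.78/2146 = 0.93
a = 782.3 − 0.93(510) = 308
Equilibrium: Y = 308 + 0.93Y + 65.66
0.07Y = 373.66, so Y = 373.66/0.07 = 5338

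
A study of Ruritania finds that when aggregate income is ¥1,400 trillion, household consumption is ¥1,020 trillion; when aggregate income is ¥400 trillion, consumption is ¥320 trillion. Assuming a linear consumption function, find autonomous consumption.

a = 40

MPC = ΔC/ΔY = (1020 − 320)/(1400 − 400) = 700/1000 = 0.7
a = C − MPC·Y = 320 − 0.7(400) = 320 − 280 = 40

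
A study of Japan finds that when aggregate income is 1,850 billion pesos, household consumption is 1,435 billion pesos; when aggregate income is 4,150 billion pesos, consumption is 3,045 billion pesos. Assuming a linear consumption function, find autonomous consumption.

a = 140

MPC = ΔC/ΔY = (3045 − 1435)/(4150 − 1850) = 1610/2300 = 0.7
a = C − MPC·Y = 1435 − 0.7(1850) = 1435 − 1295 = 140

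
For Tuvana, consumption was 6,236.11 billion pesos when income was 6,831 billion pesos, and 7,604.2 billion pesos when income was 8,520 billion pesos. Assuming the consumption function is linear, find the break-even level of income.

Y = 3700

MPC = (7604.2 − 6236.11)/(8520 − 6831) = 1368.09/1689 = 0.81
a = 6236.11 − 0.81(6831) = 6236.11 − 5533.11 = 703
Break-even: Y = a/(1−MPC) = 703/0.19 = 3700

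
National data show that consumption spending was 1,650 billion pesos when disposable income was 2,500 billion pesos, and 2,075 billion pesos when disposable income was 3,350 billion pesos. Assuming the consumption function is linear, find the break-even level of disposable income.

Y = 800

MPC = (2075 − 1650)/(3350 − 2500) = 425/850 = 0.5
a = 1650 − 0.5(2500) = 1650 − 1250 = 400
Break-even: Y = a/(1−MPC) = 400/0.5 = 800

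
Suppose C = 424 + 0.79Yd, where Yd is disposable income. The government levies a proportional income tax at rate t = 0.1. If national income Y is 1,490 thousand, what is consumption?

C = 1483.39

Yd = (1 − 0.1)(1490) = 0.9(1490) = 1341
C = 424 + 0.79(1341) = 424 + 1059.39 = 1483.39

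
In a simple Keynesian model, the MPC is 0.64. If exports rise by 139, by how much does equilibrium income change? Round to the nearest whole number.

ΔY ≈ 386

The multiplier is 1/(1 − MPC) = 1/0.36.
ΔY = 139/0.36 = 386.11 ≈ 386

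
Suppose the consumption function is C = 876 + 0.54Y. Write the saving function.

S = Y − C = Y − (876 + 0.54Y) = -876 + (1 − 0.54)Y

S = -876 + 0.46Y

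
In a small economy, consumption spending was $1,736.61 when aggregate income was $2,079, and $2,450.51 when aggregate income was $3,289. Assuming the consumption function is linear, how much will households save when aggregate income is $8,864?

S = 3124.24

MPC = (2450.51 − 1736.61)/(3289 − 2079) = 713.9/1210 = 0.59
a = 1736.61 − 0.59(2079) = 1736.61 − 1226.61 = 510
C = 510 + 0.59(8864) = 5739.76
S = 8864 − 5739.76 = 3124.24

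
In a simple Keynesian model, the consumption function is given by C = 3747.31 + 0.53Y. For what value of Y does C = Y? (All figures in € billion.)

Y = 7973

At break-even, C = Y: 3747.31 + 0.53Y = Y
0.47Y = 3747.31, so Y = 3747.31/0.47 = 7973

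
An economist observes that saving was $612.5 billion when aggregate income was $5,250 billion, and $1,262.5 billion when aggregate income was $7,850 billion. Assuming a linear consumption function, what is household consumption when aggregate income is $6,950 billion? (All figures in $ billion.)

C = 5912.5

MPS = ΔS/ΔY = (1262.5 − 612.5)/(7850 − 5250) = 650/2600 = 0.25
MPC = 1 − MPS = 0.75
Autonomous saving = 612.5 − 0.25(5250) = -700, so a = 700
C = 700 + 0.75(6950) = 700 + 5212.5 = 5912.5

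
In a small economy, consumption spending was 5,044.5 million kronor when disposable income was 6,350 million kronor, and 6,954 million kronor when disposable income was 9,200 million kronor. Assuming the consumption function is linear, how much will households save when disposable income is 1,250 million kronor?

S = -377.5

MPC = (6954 − 5044.5)/(9200 − 6350) = 1909.5/2850 = 0.67
a = 5044.5 − 0.67(6350) = 5044.5 − 4254.5 = 790
C = 790 + 0.67(1250) = 1627.5
S = 1250 − 1627.5 = -377.5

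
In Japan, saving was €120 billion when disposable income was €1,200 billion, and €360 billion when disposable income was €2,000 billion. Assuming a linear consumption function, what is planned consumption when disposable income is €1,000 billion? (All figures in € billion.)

C = 940

MPS = ΔS/ΔY = (360 − 120)/(2000 − 1200) = 240/800 = 0.3
MPC = 1 − MPS = 0.7
Autonomous saving = 120 − 0.3(1200) = -240, so a = 240
C = 240 + 0.7(1000) = 240 + 700 = 940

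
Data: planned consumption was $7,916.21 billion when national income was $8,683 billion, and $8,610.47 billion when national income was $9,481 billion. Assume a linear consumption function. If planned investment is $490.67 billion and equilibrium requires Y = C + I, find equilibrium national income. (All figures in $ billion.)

MPC = (8610.47 − 7916.21)/(9481 − 8683) = 694.26/798 = 0.87
a = 7916.21 − 0.87(8683) = 362
Equilibrium: Y = 362 + 0.87Y + 490.67
0.13Y = 852.67, so Y = 852.67/0.13 = 6559

Y = 6559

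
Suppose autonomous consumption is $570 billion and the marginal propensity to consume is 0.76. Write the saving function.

S = Y − C = Y − (570 + 0.76Y) = -570 + (1 − 0.76)Y

S = -570 + 0.24Y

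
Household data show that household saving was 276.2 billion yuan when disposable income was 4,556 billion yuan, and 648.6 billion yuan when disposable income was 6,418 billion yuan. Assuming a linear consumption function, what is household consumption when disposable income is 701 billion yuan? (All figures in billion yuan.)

C = 1195.8

MPS = ΔS/ΔY = (648.6 − 276.2)/(6418 − 4556) = 372.4/1862 = 0.2
MPC = 1 − MPS = 0.8
Autonomous saving = 276.2 − 0.2(4556) = -635, so a = 635
C = 635 + 0.8(701) = 635 + 560.8 = 1195.8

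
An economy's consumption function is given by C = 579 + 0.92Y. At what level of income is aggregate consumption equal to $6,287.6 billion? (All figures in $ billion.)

Y = 6205

579 + 0.92Y = 6287.6
0.92Y = 5708.6, so Y = 5708.6/0.92 = 6205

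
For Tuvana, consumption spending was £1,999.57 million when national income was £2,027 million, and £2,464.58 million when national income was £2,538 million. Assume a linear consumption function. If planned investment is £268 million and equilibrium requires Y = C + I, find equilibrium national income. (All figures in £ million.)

Y = 4700

MPC = (2464.58 − 1999.57)/(2538 − 2027) = 465.01/511 = 0.91
a = 1999.57 − 0.91(2027) = 155
Equilibrium: Y = 155 + 0.91Y + 268
0.09Y = 423, so Y = 423/0.09 = 4700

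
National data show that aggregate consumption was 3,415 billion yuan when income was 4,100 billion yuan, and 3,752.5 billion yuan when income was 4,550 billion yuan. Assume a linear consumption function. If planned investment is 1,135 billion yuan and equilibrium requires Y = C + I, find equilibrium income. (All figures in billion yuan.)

Y = 5900

MPC = (3752.5 − 3415)/(4550 − 4100) = 337.5/450 = 0.75
a = 3415 − 0.75(4100) = 340
Equilibrium: Y = 340 + 0.75Y + 1135
0.25Y = 1475, so Y = 1475/0.25 = 5900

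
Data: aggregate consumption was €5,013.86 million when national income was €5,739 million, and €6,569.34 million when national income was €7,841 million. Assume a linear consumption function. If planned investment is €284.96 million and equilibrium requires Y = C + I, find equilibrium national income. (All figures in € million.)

Y = 4046

MPC = (6569.34 − 5013.86)/(7841 − 5739) = 1555.48/2102 = 0.74
a = 5013.86 − 0.74(5739) = 767
Equilibrium: Y = 767 + 0.74Y + 284.96
0.26Y = 1051.96, so Y = 1051.96/0.26 = 4046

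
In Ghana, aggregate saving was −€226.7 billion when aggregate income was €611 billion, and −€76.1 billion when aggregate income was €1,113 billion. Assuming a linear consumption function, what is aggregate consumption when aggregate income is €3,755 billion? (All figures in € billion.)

MPS = ΔS/ΔY = (-76.1 − (-226.7))/(1113 − 611) = 150.6/502 = 0.3
MPC = 1 − MPS = 0.7
Autonomous saving = -226.7 − 0.3(611) = -410, so a = 410
C = 410 + 0.7(3755) = 410 + 2628.5 = 3038.5

C = 3038.5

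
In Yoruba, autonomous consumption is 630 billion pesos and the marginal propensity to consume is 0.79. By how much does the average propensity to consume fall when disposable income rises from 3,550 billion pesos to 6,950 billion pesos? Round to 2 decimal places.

At Y = 3550: C = 630 + 0.79(3550) = 3434.5, APC = 3434.5/3550 = 0.967
At Y = 6950: C = 6120.5, APC = 6120.5/6950 = 0.881
Fall in APC = 0.967 − 0.881 = 0.086 ≈ 0.09

ΔAPC = 0.09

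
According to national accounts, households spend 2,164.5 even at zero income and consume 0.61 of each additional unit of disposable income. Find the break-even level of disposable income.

Y = 5550

At break-even, C = Y: 2164.5 + 0.61Y = Y
0.39Y = 2164.5, so Y = 2164.5/0.39 = 5550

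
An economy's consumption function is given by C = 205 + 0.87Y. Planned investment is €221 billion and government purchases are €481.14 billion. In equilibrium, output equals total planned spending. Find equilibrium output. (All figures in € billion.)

Y = C + I + G = 205 + 0.87Y + 221 + 481.14
Y − 0.87Y = 907.14
0.13Y = 907.14, so Y = 907.14/0.13 = 6978

Y = 6978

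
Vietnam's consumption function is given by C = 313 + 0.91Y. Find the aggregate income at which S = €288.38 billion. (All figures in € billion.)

Y = 6682

S = Y − C = -313 + 0.09Y
-313 + 0.09Y = 288.38, so 0.09Y = 601.38 and Y = 6682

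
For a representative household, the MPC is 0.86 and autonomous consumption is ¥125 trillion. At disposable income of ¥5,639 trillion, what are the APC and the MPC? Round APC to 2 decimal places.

MPC = 0.86 (the slope of the consumption function)
C = 125 + 0.86(5639) = 4974.54, so APC = 4974.54/5639 = 0.88

APC = 0.88; MPC = 0.86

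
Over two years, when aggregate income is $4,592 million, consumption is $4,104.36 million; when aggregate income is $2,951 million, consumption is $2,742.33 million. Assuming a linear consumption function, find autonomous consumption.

a = 293

MPC = ΔC/ΔY = (4104.36 − 2742.33)/(4592 − 2951) = 1362.03/1641 = 0.83
a = C − MPC·Y = 2742.33 − 0.83(2951) = 2742.33 − 2449.33 = 293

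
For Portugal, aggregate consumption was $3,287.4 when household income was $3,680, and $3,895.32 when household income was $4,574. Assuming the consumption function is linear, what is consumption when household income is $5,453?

C = 4493.04

MPC = (3895.32 − 3287.4)/(4574 − 3680) = 607.92/894 = 0.68
a = 3287.4 − 0.68(3680) = 3287.4 − 2502.4 = 785
C = 785 + 0.68(5453) = 785 + 3708.04 = 4493.04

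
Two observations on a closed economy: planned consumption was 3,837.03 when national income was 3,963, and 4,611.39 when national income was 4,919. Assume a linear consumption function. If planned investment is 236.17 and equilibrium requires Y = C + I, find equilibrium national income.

MPC = (4611.39 − 3837.03)/(4919 − 3963) = 774.36/956 = 0.81
a = 3837.03 − 0.81(3963) = 627
Equilibrium: Y = 627 + 0.81Y + 236.17
0.19Y = 863.17, so Y = 863.17/0.19 = 4543

Y = 4543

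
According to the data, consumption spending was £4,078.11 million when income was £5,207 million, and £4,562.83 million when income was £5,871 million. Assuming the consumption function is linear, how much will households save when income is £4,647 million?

MPC = (4562.83 − 4078.11)/(5871 − 5207) = 484.72/664 = 0.73
a = 4078.11 − 0.73(5207) = 4078.11 − 3801.11 = 277
C = 277 + 0.73(4647) = 3669.31
S = 4647 − 3669.31 = 977.69

S = 977.69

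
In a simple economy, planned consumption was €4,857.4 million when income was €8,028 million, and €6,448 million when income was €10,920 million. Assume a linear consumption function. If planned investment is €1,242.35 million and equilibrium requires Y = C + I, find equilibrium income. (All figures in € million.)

MPC = (6448 − 4857.4)/(10920 − 8028) = 1590.6/2892 = 0.55
a = 4857.4 − 0.55(8028) = 442
Equilibrium: Y = 442 + 0.55Y + 1242.35
0.45Y = 1684.35, so Y = 1684.35/0.45 = 3743

Y = 3743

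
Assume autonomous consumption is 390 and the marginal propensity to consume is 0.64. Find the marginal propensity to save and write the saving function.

MPS = 1 − MPC = 1 − 0.64 = 0.36
S = Y − C = -390 + 0.36Y

MPS = 0.36; S = -390 + 0.36Y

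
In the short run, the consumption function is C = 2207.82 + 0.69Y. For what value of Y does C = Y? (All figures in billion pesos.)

At break-even, C = Y: 2207.82 + 0.69Y = Y
0.31Y = 2207.82, so Y = 2207.82/0.31 = 7122

Y = 7122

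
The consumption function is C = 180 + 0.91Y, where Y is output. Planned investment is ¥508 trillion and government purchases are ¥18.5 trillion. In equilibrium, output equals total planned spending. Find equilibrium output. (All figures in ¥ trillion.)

Y = C + I + G = 180 + 0.91Y + 508 + 18.5
Y − 0.91Y = 706.5
0.09Y = 706.5, so Y = 706.5/0.09 = 7850

Y = 7850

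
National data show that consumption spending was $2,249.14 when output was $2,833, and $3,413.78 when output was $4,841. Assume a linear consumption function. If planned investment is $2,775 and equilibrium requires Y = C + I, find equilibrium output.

MPC = (3413.78 − 2249.14)/(4841 − 2833) = 1164.64/2008 = 0.58
a = 2249.14 − 0.58(2833) = 606
Equilibrium: Y = 606 + 0.58Y + 2775
0.42Y = 3381, so Y = 3381/0.42 = 8050

Y = 8050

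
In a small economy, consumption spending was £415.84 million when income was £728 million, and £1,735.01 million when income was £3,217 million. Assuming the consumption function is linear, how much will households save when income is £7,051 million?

MPC = (1735.01 − 415.84)/(3217 − 728) = 1319.17/2489 = 0.53
a = 415.84 − 0.53(728) = 415.84 − 385.84 = 30
C = 30 + 0.53(7051) = 3767.03
S = 7051 − 3767.03 = 3283.97

S = 3283.97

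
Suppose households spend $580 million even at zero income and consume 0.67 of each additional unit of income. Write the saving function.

S = -580 + 0.33Y

S = Y − C = Y − (580 + 0.67Y) = -580 + (1 − 0.67)Y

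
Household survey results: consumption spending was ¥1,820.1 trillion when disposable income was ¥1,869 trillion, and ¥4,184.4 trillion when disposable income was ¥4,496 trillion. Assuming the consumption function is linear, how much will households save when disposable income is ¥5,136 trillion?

S = 375.6

MPC = (4184.4 − 1820.1)/(4496 − 1869) = 2364.3/2627 = 0.9
a = 1820.1 − 0.9(1869) = 1820.1 − 1682.1 = 138
C = 138 + 0.9(5136) = 4760.4
S = 5136 − 4760.4 = 375.6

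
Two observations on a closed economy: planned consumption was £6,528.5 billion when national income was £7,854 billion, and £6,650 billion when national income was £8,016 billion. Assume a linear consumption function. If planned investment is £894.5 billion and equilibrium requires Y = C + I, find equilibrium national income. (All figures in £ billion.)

MPC = (6650 − 6528.5)/(8016 − 7854) = 121.5/162 = 0.75
a = 6528.5 − 0.75(7854) = 638
Equilibrium: Y = 638 + 0.75Y + 894.5
0.25Y = 1532.5, so Y = 1532.5/0.25 = 6130

Y = 6130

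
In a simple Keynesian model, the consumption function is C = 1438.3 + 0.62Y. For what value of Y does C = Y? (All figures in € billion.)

Y = 3785

At break-even, C = Y: 1438.3 + 0.62Y = Y
0.38Y = 1438.3, so Y = 1438.3/0.38 = 3785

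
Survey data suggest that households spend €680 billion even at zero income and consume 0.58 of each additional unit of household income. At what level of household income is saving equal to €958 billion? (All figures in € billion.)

Y = 3900

S = Y − C = -680 + 0.42Y
-680 + 0.42Y = 958, so 0.42Y = 1638 and Y = 3900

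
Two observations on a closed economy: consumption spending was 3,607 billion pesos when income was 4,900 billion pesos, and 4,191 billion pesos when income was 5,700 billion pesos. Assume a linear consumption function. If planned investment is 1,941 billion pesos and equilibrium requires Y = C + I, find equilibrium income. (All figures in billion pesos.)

MPC = (4191 − 3607)/(5700 − 4900) = 584/800 = 0.73
a = 3607 − 0.73(4900) = 30
Equilibrium: Y = 30 + 0.73Y + 1941
0.27Y = 1971, so Y = 1971/0.27 = 7300

Y = 7300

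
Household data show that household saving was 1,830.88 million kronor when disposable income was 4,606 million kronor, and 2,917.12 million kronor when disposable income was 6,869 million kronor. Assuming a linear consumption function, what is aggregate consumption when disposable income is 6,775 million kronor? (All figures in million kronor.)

MPS = ΔS/ΔY = (2917.12 − 1830.88)/(6869 − 4606) = 1086.24/2263 = 0.48
MPC = 1 − MPS = 0.52
Autonomous saving = 1830.88 − 0.48(4606) = -380, so a = 380
C = 380 + 0.52(6775) = 380 + 3523 = 3903

C = 3903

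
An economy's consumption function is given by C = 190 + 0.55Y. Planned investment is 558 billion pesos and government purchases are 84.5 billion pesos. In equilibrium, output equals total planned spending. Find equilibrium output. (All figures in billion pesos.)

Y = 1850

Y = C + I + G = 190 + 0.55Y + 558 + 84.5
Y − 0.55Y = 832.5
0.45Y = 832.5, so Y = 832.5/0.45 = 1850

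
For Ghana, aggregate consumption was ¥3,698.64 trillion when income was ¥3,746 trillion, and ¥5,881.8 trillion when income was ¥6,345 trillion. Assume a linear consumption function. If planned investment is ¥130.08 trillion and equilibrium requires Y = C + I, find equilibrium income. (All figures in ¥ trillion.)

Y = 4263

MPC = (5881.8 − 3698.64)/(6345 − 3746) = 2183.16/2599 = 0.84
a = 3698.64 − 0.84(3746) = 552
Equilibrium: Y = 552 + 0.84Y + 130.08
0.16Y = 682.08, so Y = 682.08/0.16 = 4263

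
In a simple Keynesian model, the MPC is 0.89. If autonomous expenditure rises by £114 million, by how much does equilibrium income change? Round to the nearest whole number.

The multiplier is 1/(1 − MPC) = 1/0.11.
ΔY = 114/0.11 = 1036.36 ≈ 1036

ΔY ≈ 1036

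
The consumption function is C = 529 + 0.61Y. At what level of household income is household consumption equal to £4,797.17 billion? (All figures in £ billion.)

529 + 0.61Y = 4797.17
0.61Y = 4268.17, so Y = 4268.17/0.61 = 6997

Y = 6997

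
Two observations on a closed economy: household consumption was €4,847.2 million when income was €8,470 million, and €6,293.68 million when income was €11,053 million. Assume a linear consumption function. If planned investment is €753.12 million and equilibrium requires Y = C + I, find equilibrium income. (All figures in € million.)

MPC = (6293.68 − 4847.2)/(11053 − 8470) = 1446.48/2583 = 0.56
a = 4847.2 − 0.56(8470) = 104
Equilibrium: Y = 104 + 0.56Y + 753.12
0.44Y = 857.12, so Y = 857.12/0.44 = 1948

Y = 1948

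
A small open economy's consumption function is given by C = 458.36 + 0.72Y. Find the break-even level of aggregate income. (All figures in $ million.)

Y = 1637

At break-even, C = Y: 458.36 + 0.72Y = Y
0.28Y = 458.36, so Y = 458.36/0.28 = 1637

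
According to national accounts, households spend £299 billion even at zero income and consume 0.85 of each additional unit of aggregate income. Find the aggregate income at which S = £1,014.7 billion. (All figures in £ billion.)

Y = 8758

S = Y − C = -299 + 0.15Y
-299 + 0.15Y = 1014.7, so 0.15Y = 1313.7 and Y = 8758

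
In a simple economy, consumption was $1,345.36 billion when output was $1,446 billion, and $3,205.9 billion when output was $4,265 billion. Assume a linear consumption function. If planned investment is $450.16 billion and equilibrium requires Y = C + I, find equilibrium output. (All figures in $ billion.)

Y = 2474

MPC = (3205.9 − 1345.36)/(4265 − 1446) = 1860.54/2819 = 0.66
a = 1345.36 − 0.66(1446) = 391
Equilibrium: Y = 391 + 0.66Y + 450.16
0.34Y = 841.16, so Y = 841.16/0.34 = 2474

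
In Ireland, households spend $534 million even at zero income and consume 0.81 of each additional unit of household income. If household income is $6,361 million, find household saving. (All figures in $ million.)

S = 674.59

C = 534 + 0.81(6361) = 534 + 5152.41 = 5686.41
S = Y − C = 6361 − 5686.41 = 674.59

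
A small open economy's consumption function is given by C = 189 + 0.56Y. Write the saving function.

S = -189 + 0.44Y

S = Y − C = Y − (189 + 0.56Y) = -189 + (1 − 0.56)Y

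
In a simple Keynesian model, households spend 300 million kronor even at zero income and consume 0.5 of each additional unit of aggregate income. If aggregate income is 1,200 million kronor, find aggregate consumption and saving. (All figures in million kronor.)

C = 900; S = 300

C = 300 + 0.5(1200) = 300 + 600 = 900
S = Y − C = 1200 − 900 = 300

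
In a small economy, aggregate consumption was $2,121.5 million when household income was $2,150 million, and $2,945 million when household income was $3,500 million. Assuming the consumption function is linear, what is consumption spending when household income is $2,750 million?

C = 2487.5

MPC = (2945 − 2121.5)/(3500 − 2150) = 823.5/1350 = 0.61
a = 2121.5 − 0.61(2150) = 2121.5 − 1311.5 = 810
C = 810 + 0.61(2750) = 810 + 1677.5 = 2487.5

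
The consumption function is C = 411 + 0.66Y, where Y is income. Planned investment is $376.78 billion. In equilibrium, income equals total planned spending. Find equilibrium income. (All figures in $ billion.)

Y = C + I = 411 + 0.66Y + 376.78
Y − 0.66Y = 787.78
0.34Y = 787.78, so Y = 787.78/0.34 = 2317

Y = 2317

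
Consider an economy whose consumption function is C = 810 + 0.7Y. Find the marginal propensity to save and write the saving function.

MPS = 1 − MPC = 1 − 0.7 = 0.3
S = Y − C = -810 + 0.3Y

MPS = 0.3; S = -810 + 0.3Y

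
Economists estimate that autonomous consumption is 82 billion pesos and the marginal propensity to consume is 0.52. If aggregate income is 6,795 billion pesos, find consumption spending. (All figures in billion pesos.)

C = 82 + 0.52(6795) = 82 + 3533.4 = 3615.4

C = 3615.4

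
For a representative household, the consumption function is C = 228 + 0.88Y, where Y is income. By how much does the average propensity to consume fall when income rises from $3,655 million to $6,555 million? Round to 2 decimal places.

At Y = 3655: C = 228 + 0.88(3655) = 3444.4, APC = 3444.4/3655 = 0.942
At Y = 6555: C = 5996.4, APC = 5996.4/6555 = 0.915
Fall in APC = 0.942 − 0.915 = 0.027 ≈ 0.03

ΔAPC = 0.03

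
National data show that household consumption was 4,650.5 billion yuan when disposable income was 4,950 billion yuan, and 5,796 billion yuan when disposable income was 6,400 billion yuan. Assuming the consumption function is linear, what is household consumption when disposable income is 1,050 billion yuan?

C = 1569.5

MPC = (5796 − 4650.5)/(6400 − 4950) = 1145.5/1450 = 0.79
a = 4650.5 − 0.79(4950) = 4650.5 − 3910.5 = 740
C = 740 + 0.79(1050) = 740 + 829.5 = 1569.5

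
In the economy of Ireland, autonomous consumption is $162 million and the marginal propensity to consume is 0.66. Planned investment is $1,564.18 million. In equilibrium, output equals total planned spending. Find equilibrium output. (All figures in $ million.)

Y = 5077

Y = C + I = 162 + 0.66Y + 1564.18
Y − 0.66Y = 1726.18
0.34Y = 1726.18, so Y = 1726.18/0.34 = 5077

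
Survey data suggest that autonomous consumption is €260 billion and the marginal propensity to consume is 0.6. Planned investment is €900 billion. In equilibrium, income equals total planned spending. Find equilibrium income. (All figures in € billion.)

Y = C + I = 260 + 0.6Y + 900
Y − 0.6Y = 1160
0.4Y = 1160, so Y = 1160/0.4 = 2900

Y = 2900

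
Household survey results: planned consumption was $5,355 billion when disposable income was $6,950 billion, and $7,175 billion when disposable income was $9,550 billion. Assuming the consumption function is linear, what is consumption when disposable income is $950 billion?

MPC = (7175 − 5355)/(9550 − 6950) = 1820/2600 = 0.7
a = 5355 − 0.7(6950) = 5355 − 4865 = 490
C = 490 + 0.7(950) = 490 + 665 = 1155

C = 1155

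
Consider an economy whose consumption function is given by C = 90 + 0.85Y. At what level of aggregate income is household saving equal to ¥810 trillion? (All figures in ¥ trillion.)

S = Y − C = -90 + 0.15Y
-90 + 0.15Y = 810, so 0.15Y = 900 and Y = 6000

Y = 6000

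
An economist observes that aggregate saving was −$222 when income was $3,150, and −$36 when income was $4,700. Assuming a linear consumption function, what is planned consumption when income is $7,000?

C = 6760

MPS = ΔS/ΔY = (-36 − (-222))/(4700 − 3150) = 186/1550 = 0.12
MPC = 1 − MPS = 0.88
Autonomous saving = -222 − 0.12(3150) = -600, so a = 600
C = 600 + 0.88(7000) = 600 + 6160 = 6760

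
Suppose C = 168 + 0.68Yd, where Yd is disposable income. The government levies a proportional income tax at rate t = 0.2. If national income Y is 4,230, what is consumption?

Yd = (1 − 0.2)(4230) = 0.8(4230) = 3384
C = 168 + 0.68(3384) = 168 + 2301.12 = 2469.12

C = 2469.12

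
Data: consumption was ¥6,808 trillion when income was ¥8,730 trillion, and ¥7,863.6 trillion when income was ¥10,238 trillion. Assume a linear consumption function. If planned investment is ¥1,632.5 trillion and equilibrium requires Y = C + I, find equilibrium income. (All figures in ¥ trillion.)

MPC = (7863.6 − 6808)/(10238 − 8730) = 1055.6/1508 = 0.7
a = 6808 − 0.7(8730) = 697
Equilibrium: Y = 697 + 0.7Y + 1632.5
0.3Y = 2329.5, so Y = 2329.5/0.3 = 7765

Y = 7765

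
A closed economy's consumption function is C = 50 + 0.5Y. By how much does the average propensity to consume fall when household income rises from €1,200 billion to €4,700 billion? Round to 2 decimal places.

At Y = 1200: C = 50 + 0.5(1200) = 650, APC = 650/1200 = 0.542
At Y = 4700: C = 2400, APC = 2400/4700 = 0.511
Fall in APC = 0.542 − 0.511 = 0.031 ≈ 0.03

ΔAPC = 0.03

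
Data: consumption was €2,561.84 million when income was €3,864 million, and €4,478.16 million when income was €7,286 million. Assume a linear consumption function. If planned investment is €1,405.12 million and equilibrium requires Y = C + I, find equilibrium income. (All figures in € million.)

Y = 4098

MPC = (4478.16 − 2561.84)/(7286 − 3864) = 1916.32/3422 = 0.56
a = 2561.84 − 0.56(3864) = 398
Equilibrium: Y = 398 + 0.56Y + 1405.12
0.44Y = 1803.12, so Y = 1803.12/0.44 = 4098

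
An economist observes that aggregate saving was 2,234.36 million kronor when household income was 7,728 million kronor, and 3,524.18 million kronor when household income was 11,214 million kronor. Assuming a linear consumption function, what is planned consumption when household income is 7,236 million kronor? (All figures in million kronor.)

C = 5183.68

MPS = ΔS/ΔY = (3524.18 − 2234.36)/(11214 − 7728) = 1289.82/3486 = 0.37
MPC = 1 − MPS = 0.63
Autonomous saving = 2234.36 − 0.37(7728) = -625, so a = 625
C = 625 + 0.63(7236) = 625 + 4558.68 = 5183.68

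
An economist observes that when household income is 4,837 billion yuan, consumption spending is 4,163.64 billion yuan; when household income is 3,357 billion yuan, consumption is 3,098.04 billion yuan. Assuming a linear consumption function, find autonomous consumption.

MPC = ΔC/ΔY = (4163.64 − 3098.04)/(4837 − 3357) = 1065.6/1480 = 0.72
a = C − MPC·Y = 3098.04 − 0.72(3357) = 3098.04 − 2417.04 = 681

a = 681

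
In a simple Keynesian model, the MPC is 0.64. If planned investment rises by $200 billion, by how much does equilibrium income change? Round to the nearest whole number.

ΔY ≈ 556

The multiplier is 1/(1 − MPC) = 1/0.36.
ΔY = 200/0.36 = 555.56 ≈ 556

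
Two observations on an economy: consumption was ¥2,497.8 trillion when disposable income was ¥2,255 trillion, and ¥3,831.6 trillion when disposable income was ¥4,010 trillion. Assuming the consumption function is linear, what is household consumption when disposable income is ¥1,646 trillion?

C = 2034.96

MPC = (3831.6 − 2497.8)/(4010 − 2255) = 1333.8/1755 = 0.76
a = 2497.8 − 0.76(2255) = 2497.8 − 1713.8 = 784
C = 784 + 0.76(1646) = 784 + 1250.96 = 2034.96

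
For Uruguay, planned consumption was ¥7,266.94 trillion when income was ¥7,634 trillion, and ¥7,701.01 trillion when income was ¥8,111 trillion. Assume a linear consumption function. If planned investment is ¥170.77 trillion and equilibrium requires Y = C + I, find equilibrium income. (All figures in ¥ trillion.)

MPC = (7701.01 − 7266.94)/(8111 − 7634) = 434.07/477 = 0.91
a = 7266.94 − 0.91(7634) = 320
Equilibrium: Y = 320 + 0.91Y + 170.77
0.09Y = 490.77, so Y = 490.77/0.09 = 5453

Y = 5453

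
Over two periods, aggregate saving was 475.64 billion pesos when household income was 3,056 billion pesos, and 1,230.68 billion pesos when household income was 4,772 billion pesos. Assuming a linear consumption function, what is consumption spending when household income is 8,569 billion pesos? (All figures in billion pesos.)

C = 5667.64

MPS = ΔS/ΔY = (1230.68 − 475.64)/(4772 − 3056) = 755.04/1716 = 0.44
MPC = 1 − MPS = 0.56
Autonomous saving = 475.64 − 0.44(3056) = -869, so a = 869
C = 869 + 0.56(8569) = 869 + 4798.64 = 5667.64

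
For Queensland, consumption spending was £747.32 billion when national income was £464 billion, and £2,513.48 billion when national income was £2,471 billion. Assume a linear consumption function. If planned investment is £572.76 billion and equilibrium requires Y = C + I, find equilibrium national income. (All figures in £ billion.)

Y = 7598

MPC = (2513.48 − 747.32)/(2471 − 464) = 1766.16/2007 = 0.88
a = 747.32 − 0.88(464) = 339
Equilibrium: Y = 339 + 0.88Y + 572.76
0.12Y = 911.76, so Y = 911.76/0.12 = 7598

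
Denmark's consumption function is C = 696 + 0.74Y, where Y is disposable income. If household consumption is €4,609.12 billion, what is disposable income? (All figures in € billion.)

696 + 0.74Y = 4609.12
0.74Y = 3913.12, so Y = 3913.12/0.74 = 5288

Y = 5288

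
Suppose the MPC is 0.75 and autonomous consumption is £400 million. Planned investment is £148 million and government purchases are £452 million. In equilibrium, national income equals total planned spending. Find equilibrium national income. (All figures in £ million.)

Y = C + I + G = 400 + 0.75Y + 148 + 452
Y − 0.75Y = 1000
0.25Y = 1000, so Y = 1000/0.25 = 4000

Y = 4000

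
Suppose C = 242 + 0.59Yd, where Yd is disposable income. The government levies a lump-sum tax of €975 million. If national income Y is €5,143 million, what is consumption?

Yd = Y − T = 5143 − 975 = 4168
C = 242 + 0.59(4168) = 242 + 2459.12 = 2701.12

C = 2701.12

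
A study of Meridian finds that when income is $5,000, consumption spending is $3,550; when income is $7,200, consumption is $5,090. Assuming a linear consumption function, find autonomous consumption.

a = 50

MPC = ΔC/ΔY = (5090 − 3550)/(7200 − 5000) = 1540/2200 = 0.7
a = C − MPC·Y = 3550 − 0.7(5000) = 3550 − 3500 = 50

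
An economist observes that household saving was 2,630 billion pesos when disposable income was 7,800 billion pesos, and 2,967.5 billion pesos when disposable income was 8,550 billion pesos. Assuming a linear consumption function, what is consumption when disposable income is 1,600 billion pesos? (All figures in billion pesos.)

C = 1760

MPS = ΔS/ΔY = (2967.5 − 2630)/(8550 − 7800) = 337.5/750 = 0.45
MPC = 1 − MPS = 0.55
Autonomous saving = 2630 − 0.45(7800) = -880, so a = 880
C = 880 + 0.55(1600) = 880 + 880 = 1760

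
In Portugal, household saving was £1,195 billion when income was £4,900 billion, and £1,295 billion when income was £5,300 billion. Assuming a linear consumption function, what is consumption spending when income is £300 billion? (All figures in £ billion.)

C = 255

MPS = ΔS/ΔY = (1295 − 1195)/(5300 − 4900) = 100/400 = 0.25
MPC = 1 − MPS = 0.75
Autonomous saving = 1195 − 0.25(4900) = -30, so a = 30
C = 30 + 0.75(300) = 30 + 225 = 255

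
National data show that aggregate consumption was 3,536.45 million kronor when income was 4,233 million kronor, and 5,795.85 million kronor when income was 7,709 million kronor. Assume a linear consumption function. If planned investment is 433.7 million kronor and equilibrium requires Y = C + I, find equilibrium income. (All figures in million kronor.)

MPC = (5795.85 − 3536.45)/(7709 − 4233) = 2259.4/3476 = 0.65
a = 3536.45 − 0.65(4233) = 785
Equilibrium: Y = 785 + 0.65Y + 433.7
0.35Y = 1218.7, so Y = 1218.7/0.35 = 3482

Y = 3482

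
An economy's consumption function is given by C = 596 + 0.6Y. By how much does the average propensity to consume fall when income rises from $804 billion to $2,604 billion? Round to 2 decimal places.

At Y = 804: C = 596 + 0.6(804) = 1078.4, APC = 1078.4/804 = 1.341
At Y = 2604: C = 2158.4, APC = 2158.4/2604 = 0.829
Fall in APC = 1.341 − 0.829 = 0.512 ≈ 0.51

ΔAPC = 0.51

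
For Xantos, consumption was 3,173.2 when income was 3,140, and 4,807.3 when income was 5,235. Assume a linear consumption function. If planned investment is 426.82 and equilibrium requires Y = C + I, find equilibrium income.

MPC = (4807.3 − 3173.2)/(5235 − 3140) = 1634.1/2095 = 0.78
a = 3173.2 − 0.78(3140) = 724
Equilibrium: Y = 724 + 0.78Y + 426.82
0.22Y = 1150.82, so Y = 1150.82/0.22 = 5231

Y = 5231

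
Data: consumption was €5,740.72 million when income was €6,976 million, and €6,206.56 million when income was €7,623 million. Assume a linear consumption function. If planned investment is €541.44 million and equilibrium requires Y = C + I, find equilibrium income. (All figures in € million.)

MPC = (6206.56 − 5740.72)/(7623 − 6976) = 465.84/647 = 0.72
a = 5740.72 − 0.72(6976) = 718
Equilibrium: Y = 718 + 0.72Y + 541.44
0.28Y = 1259.44, so Y = 1259.44/0.28 = 4498

Y = 4498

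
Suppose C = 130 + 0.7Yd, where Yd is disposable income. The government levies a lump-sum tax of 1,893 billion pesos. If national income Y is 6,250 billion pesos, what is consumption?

Yd = Y − T = 6250 − 1893 = 4357
C = 130 + 0.7(4357) = 130 + 3049.9 = 3179.9

C = 3179.9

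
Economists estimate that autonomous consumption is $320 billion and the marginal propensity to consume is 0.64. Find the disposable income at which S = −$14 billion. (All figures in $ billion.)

Y = 850

S = Y − C = -320 + 0.36Y
-320 + 0.36Y = -14, so 0.36Y = 306 and Y = 850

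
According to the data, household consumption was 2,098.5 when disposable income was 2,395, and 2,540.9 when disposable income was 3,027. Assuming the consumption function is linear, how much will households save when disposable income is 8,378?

S = 2091.4

MPC = (2540.9 − 2098.5)/(3027 − 2395) = 442.4/632 = 0.7
a = 2098.5 − 0.7(2395) = 2098.5 − 1676.5 = 422
C = 422 + 0.7(8378) = 6286.6
S = 8378 − 6286.6 = 2091.4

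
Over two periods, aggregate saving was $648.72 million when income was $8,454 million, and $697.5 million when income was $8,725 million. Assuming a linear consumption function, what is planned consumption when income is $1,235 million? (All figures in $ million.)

C = 1885.7

MPS = ΔS/ΔY = (697.5 − 648.72)/(8725 − 8454) = 48.78/271 = 0.18
MPC = 1 − MPS = 0.82
Autonomous saving = 648.72 − 0.18(8454) = -873, so a = 873
C = 873 + 0.82(1235) = 873 + 1012.7 = 1885.7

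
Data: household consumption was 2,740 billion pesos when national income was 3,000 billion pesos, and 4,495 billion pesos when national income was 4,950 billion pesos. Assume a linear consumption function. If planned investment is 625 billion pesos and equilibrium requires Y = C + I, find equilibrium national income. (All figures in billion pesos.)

MPC = (4495 − 2740)/(4950 − 3000) = 1755/1950 = 0.9
a = 2740 − 0.9(3000) = 40
Equilibrium: Y = 40 + 0.9Y + 625
0.1Y = 665, so Y = 665/0.1 = 6650

Y = 6650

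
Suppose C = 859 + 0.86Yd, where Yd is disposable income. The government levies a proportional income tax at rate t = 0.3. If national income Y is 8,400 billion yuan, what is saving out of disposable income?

S = -35.8

Yd = (1 − 0.3)(8400) = 0.7(8400) = 5880
C = 859 + 0.86(5880) = 859 + 5056.8 = 5915.8
S = Yd − C = 5880 − 5915.8 = -35.8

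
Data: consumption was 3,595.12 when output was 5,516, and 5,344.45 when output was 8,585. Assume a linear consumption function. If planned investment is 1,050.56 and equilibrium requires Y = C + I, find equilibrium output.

Y = 3492

MPC = (5344.45 − 3595.12)/(8585 − 5516) = 1749.33/3069 = 0.57
a = 3595.12 − 0.57(5516) = 451
Equilibrium: Y = 451 + 0.57Y + 1050.56
0.43Y = 1501.56, so Y = 1501.56/0.43 = 3492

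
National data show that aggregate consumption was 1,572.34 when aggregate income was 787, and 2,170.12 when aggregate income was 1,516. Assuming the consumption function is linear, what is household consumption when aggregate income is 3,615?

C = 3891.3

MPC = (2170.12 − 1572.34)/(1516 − 787) = 597.78/729 = 0.82
a = 1572.34 − 0.82(787) = 1572.34 − 645.34 = 927
C = 927 + 0.82(3615) = 927 + 2964.3 = 3891.3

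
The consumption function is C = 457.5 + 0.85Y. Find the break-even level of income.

At break-even, C = Y: 457.5 + 0.85Y = Y
0.15Y = 457.5, so Y = 457.5/0.15 = 3050

Y = 3050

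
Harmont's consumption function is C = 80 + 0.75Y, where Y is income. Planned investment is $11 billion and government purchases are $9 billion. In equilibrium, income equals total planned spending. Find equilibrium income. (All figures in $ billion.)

Y = C + I + G = 80 + 0.75Y + 11 + 9
Y − 0.75Y = 100
0.25Y = 100, so Y = 100/0.25 = 400

Y = 400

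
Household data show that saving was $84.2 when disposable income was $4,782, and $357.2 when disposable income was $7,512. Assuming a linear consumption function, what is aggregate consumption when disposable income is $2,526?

MPS = ΔS/ΔY = (357.2 − 84.2)/(7512 − 4782) = 273/2730 = 0.1
MPC = 1 − MPS = 0.9
Autonomous saving = 84.2 − 0.1(4782) = -394, so a = 394
C = 394 + 0.9(2526) = 394 + 2273.4 = 2667.4

C = 2667.4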